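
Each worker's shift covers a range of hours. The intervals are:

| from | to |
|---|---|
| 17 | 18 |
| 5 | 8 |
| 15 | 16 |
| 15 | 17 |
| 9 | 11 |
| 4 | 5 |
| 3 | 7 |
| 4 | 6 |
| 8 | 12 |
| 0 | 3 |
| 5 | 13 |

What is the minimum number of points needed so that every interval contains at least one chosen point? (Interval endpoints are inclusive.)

5

Process intervals by earliest right end; each time one isn't hit yet, stab at its right endpoint.
By right end: [0,3]  [4,5]  [4,6]  [3,7]  [5,8]  [9,11]  [8,12]  [5,13]  [15,16]  [15,17]  [17,18]
[0,3] uncovered → point at 3; [4,5] uncovered → point at 5; [9,11] uncovered → point at 11; [15,16] uncovered → point at 16; [17,18] uncovered → point at 18.
Points: 3, 5, 11, 16, 18 (5 total).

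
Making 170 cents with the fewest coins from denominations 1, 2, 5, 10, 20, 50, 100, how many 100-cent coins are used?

1

170 = 1×100 + 1×50 + 1×20
Count of 100: 1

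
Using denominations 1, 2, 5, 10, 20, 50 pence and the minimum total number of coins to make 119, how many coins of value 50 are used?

2

119 − 2×50→19 − 1×10→9 − 1×5→4 − 2×2→0
Count of 50: 2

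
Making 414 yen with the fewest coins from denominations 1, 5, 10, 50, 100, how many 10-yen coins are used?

1

Use the largest denomination that fits, subtract, and repeat.
414 = 4×100 + 1×10 + 4×1
Count of 10: 1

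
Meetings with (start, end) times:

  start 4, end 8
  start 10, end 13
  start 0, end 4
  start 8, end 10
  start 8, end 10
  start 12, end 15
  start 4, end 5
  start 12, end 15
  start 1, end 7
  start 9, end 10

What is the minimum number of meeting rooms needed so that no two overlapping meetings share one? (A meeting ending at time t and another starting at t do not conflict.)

3

Count concurrent intervals with a sweep; the peak is the room count.
Events (time:±→running): 0:+→1 1:+→2 4:-→1 4:+→2 4:+→3 … peak 3.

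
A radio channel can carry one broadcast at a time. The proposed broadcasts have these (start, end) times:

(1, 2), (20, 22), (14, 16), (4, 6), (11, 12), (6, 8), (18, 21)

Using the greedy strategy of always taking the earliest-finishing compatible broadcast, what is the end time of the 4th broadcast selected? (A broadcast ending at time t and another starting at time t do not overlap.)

12

Greedy by earliest finish: after sorting by end time, pick each interval compatible with the last pick.
By end time: (1,2), (4,6), (6,8), (11,12), (14,16), (18,21), (20,22).
Pick (1,2); next start ≥ 2 → (4,6); next start ≥ 6 → (6,8); next start ≥ 8 → (11,12); next start ≥ 12 → (14,16); next start ≥ 16 → (18,21).
Selected: (1,2) (4,6) (6,8) (11,12) (14,16) (18,21)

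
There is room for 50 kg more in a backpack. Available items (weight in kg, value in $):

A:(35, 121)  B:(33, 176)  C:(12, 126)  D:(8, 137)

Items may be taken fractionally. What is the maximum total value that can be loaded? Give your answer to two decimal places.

Sort by value per unit weight and fill in that order.
Ratios (sorted): D 17.12, C 10.50, B 5.33, A 3.46
take D (8 @ 137); take C (12 @ 126); take 30/33 of B → 160.00. Capacity used 50/50.
Total value = 423.00

423.00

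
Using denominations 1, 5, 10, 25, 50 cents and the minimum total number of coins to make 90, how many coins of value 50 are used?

1

90 − 1×50→40 − 1×25→15 − 1×10→5 − 1×5→0
Count of 50: 1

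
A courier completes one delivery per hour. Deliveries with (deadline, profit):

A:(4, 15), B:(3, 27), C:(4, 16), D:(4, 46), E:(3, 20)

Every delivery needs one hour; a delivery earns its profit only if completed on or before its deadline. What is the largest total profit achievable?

109

By profit: D(d4,46), B(d3,27), E(d3,20), C(d4,16), A(d4,15)
D→slot 4; B→slot 3; E→slot 2; C→slot 1; A skipped.
Profit = 16 + 20 + 27 + 46 = 109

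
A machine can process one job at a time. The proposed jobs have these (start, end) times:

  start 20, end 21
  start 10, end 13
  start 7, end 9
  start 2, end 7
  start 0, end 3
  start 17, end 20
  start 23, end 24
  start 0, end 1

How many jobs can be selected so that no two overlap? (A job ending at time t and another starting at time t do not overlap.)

By end time: (0,1), (0,3), (2,7), (7,9), (10,13), (17,20), (20,21), (23,24).
Pick (0,1); next start ≥ 1 → (2,7); next start ≥ 7 → (7,9); next start ≥ 9 → (10,13); next start ≥ 13 → (17,20); next start ≥ 20 → (20,21); next start ≥ 21 → (23,24).
Selected 7 jobs.

7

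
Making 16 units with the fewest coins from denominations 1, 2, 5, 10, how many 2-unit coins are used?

0

16 − 1×10→6 − 1×5→1 − 1×1→0
Count of 2: 0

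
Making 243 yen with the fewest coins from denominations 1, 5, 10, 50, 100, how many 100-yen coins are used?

243 = 2×100 + 4×10 + 3×1
Count of 100: 2

2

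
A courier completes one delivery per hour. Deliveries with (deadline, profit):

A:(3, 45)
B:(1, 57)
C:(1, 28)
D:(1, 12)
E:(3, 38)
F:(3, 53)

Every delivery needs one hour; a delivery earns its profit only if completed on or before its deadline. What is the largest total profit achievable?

Take jobs in profit order; each goes to the latest open slot no later than its deadline.
By profit: B(d1,57), F(d3,53), A(d3,45), E(d3,38), C(d1,28), D(d1,12)
B→slot 1; F→slot 3; A→slot 2; E skipped; C skipped; D skipped.
Profit = 57 + 45 + 53 = 155

155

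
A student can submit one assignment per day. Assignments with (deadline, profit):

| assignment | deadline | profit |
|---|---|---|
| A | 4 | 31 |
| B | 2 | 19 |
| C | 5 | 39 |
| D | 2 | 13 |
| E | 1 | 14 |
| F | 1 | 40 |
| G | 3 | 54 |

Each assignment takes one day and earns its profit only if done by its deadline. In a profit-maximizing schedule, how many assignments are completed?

Take jobs in profit order; each goes to the latest open slot no later than its deadline.
Profit order: G=54 F=40 C=39 A=31 B=19 E=14 D=13
Assign: G→slot 3, F→slot 1, C→slot 5, A→slot 4, B→slot 2, E skipped, D skipped.
Slots: [1:F] [2:B] [3:G] [4:A] [5:C]
5 of 7 scheduled.

5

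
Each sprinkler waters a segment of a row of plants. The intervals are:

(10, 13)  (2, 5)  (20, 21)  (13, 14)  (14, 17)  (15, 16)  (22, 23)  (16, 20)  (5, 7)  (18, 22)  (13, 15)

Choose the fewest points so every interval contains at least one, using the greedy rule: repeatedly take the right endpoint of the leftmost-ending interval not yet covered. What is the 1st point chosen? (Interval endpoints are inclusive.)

By right end: [2,5]  [5,7]  [10,13]  [13,14]  [13,15]  [15,16]  [14,17]  [16,20]  [20,21]  [18,22]  [22,23]
[2,5] uncovered → point at 5; [10,13] uncovered → point at 13; [15,16] uncovered → point at 16; [20,21] uncovered → point at 21; [22,23] uncovered → point at 23.
Points: 5, 13, 16, 21, 23 (5 total).

5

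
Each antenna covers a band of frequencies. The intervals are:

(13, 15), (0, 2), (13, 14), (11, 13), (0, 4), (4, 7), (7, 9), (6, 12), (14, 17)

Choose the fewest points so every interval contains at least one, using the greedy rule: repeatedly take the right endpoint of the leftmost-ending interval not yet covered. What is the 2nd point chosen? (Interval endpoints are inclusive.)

Sort by right endpoint; whenever an interval is uncovered, place a point at its right end.
By right end: [0,2]  [0,4]  [4,7]  [7,9]  [6,12]  [11,13]  [13,14]  [13,15]  [14,17]
[0,2] uncovered → point at 2; [4,7] uncovered → point at 7; [11,13] uncovered → point at 13; [14,17] uncovered → point at 17.
Points: 2, 7, 13, 17 (4 total).

7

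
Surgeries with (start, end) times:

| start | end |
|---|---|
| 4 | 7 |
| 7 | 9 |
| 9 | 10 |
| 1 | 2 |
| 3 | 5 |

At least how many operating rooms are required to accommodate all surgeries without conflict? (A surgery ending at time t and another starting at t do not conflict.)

2

Events (time:±→running): 1:+→1 2:-→0 3:+→1 4:+→2 … peak 2.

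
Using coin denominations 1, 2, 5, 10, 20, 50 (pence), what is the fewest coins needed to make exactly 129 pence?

Greedy: take as many of the largest coin as possible, then repeat with the remainder.
129 = 2×50 + 1×20 + 1×5 + 2×2
Total coins = 2 + 1 + 1 + 2 = 6

6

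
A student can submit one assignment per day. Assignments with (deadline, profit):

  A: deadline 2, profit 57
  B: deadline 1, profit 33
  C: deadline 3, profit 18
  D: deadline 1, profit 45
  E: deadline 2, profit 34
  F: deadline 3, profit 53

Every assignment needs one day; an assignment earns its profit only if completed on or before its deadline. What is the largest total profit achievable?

155

Take jobs in profit order; each goes to the latest open slot no later than its deadline.
By profit: A(d2,57), F(d3,53), D(d1,45), E(d2,34), B(d1,33), C(d3,18)
A→slot 2; F→slot 3; D→slot 1; E skipped; B skipped; C skipped.
Profit = 45 + 57 + 53 = 155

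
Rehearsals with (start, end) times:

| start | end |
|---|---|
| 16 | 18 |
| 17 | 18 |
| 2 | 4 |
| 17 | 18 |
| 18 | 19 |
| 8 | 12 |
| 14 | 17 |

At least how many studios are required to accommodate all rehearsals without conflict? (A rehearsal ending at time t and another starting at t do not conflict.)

3

Events (time:±→running): 2:+→1 4:-→0 8:+→1 12:-→0 14:+→1 16:+→2 17:-→1 17:+→2 17:+→3 … peak 3.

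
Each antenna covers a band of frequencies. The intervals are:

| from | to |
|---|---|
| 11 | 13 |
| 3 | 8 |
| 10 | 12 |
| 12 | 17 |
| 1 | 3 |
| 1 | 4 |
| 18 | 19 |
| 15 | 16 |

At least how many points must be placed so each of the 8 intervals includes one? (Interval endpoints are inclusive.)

4

Sort by right endpoint; whenever an interval is uncovered, place a point at its right end.
Sorted: [1,3] [1,4] [3,8] [10,12] [11,13] [15,16] [12,17] [18,19]
{[1,3],[1,4],[3,8]} hit by 3; {[10,12],[11,13]} hit by 12; {[15,16],[12,17]} hit by 16; {[18,19]} hit by 19.
Points: 3, 12, 16, 19 (4 total).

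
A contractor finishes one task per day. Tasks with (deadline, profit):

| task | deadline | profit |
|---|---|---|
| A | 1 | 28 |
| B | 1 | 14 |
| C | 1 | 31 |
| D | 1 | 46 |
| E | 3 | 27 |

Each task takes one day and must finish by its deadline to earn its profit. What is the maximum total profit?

By profit: D(d1,46), C(d1,31), A(d1,28), E(d3,27), B(d1,14)
D→slot 1; C skipped; A skipped; E→slot 3; B skipped.
Profit = 46 + 27 = 73

73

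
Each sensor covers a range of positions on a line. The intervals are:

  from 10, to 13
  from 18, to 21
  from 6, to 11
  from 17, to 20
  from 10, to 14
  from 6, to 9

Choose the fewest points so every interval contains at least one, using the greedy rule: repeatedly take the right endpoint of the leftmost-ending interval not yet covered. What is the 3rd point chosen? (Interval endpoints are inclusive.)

Process intervals by earliest right end; each time one isn't hit yet, stab at its right endpoint.
By right end: [6,9]  [6,11]  [10,13]  [10,14]  [17,20]  [18,21]
[6,9] uncovered → point at 9; [10,13] uncovered → point at 13; [17,20] uncovered → point at 20.
Points: 9, 13, 20 (3 total).

20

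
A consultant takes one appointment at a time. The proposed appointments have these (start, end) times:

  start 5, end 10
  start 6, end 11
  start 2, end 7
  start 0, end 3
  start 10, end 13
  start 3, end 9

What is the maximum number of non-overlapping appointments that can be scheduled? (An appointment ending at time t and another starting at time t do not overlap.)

3

Order by finish time; keep every interval that doesn't clash with the previous kept one.
By end time: (0,3), (2,7), (3,9), (5,10), (6,11), (10,13).
Pick (0,3); next start ≥ 3 → (3,9); next start ≥ 9 → (10,13).
Selected 3 appointments.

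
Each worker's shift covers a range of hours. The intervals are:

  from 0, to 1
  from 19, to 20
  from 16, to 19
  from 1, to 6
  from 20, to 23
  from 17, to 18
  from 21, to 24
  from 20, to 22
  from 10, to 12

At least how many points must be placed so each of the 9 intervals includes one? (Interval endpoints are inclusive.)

5

Process intervals by earliest right end; each time one isn't hit yet, stab at its right endpoint.
By right end: [0,1]  [1,6]  [10,12]  [17,18]  [16,19]  [19,20]  [20,22]  [20,23]  [21,24]
[0,1] uncovered → point at 1; [10,12] uncovered → point at 12; [17,18] uncovered → point at 18; [19,20] uncovered → point at 20; [21,24] uncovered → point at 24.
Points: 1, 12, 18, 20, 24 (5 total).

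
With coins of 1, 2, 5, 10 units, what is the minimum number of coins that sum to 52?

6

52 − 5×10→2 − 1×2→0
Total coins = 5 + 1 = 6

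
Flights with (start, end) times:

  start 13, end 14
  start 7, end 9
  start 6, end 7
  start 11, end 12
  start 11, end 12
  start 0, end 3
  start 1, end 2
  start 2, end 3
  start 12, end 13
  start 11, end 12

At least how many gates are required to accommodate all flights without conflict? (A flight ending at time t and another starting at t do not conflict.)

3

The answer is the maximum number of intervals overlapping at any instant.
starts: [0, 1, 2, 6, 7, 11, 11, 11, 12, 13]
ends:   [2, 3, 3, 7, 9, 12, 12, 12, 13, 14]
s0→1 s1→2 e2→1 s2→2 e3→1 e3→0 s6→1 e7→0 s7→1 e9→0 s11→1 s11→2 s11→3  — peak 3.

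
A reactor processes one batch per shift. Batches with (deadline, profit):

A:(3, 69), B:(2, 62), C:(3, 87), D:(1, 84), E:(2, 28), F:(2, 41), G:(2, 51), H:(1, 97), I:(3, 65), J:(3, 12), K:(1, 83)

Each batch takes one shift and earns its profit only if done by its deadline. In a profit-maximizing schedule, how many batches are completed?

3

Sort by profit descending; place each in the latest free slot ≤ its deadline.
By profit: H(d1,97), C(d3,87), D(d1,84), K(d1,83), A(d3,69), I(d3,65), B(d2,62), G(d2,51), F(d2,41), E(d2,28), J(d3,12)
H→slot 1; C→slot 3; D skipped; K skipped; A→slot 2; I skipped; B skipped; G skipped; F skipped; E skipped; J skipped.
3 of 11 scheduled.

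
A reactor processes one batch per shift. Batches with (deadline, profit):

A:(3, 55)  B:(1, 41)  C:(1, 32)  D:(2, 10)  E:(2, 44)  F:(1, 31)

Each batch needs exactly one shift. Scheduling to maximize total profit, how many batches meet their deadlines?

By profit: A(d3,55), E(d2,44), B(d1,41), C(d1,32), F(d1,31), D(d2,10)
A→slot 3; E→slot 2; B→slot 1; C skipped; F skipped; D skipped.
3 of 6 scheduled.

3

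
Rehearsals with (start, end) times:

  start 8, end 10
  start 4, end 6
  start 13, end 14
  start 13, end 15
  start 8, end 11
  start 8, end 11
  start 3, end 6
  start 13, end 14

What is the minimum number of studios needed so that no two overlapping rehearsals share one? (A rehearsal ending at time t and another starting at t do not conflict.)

Count concurrent intervals with a sweep; the peak is the room count.
Events (time:±→running): 3:+→1 4:+→2 6:-→1 6:-→0 8:+→1 8:+→2 8:+→3 … peak 3.

3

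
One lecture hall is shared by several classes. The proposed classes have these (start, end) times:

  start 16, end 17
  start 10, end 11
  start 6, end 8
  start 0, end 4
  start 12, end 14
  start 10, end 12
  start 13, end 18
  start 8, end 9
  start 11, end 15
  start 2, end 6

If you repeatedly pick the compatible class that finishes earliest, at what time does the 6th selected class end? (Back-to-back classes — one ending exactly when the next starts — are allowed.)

17

Sort by end time and greedily take each interval whose start is ≥ the last chosen end.
Sorted by end: (0,4)  (2,6)  (6,8)  (8,9)  (10,11)  (10,12)  (12,14)  (11,15)  (16,17)  (13,18)
take (0,4); take (6,8); take (8,9); take (10,11); take (12,14); take (16,17).
Selected: (0,4) (6,8) (8,9) (10,11) (12,14) (16,17)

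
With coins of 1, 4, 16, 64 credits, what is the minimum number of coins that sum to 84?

3

Greedy: take as many of the largest coin as possible, then repeat with the remainder.
84 = 1×64 + 1×16 + 1×4
Total coins = 1 + 1 + 1 = 3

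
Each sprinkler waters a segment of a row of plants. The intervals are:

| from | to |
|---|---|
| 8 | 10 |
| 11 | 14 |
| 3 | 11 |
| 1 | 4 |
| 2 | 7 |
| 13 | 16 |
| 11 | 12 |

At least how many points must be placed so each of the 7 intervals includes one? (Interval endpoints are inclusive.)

Sorted: [1,4] [2,7] [8,10] [3,11] [11,12] [11,14] [13,16]
{[1,4],[2,7]} hit by 4; {[8,10],[3,11]} hit by 10; {[11,12],[11,14]} hit by 12; {[13,16]} hit by 16.
Points: 4, 10, 12, 16 (4 total).

4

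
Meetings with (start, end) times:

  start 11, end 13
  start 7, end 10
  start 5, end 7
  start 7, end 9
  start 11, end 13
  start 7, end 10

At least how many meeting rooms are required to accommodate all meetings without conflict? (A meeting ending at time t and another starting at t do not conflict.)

Events (time:±→running): 5:+→1 7:-→0 7:+→1 7:+→2 7:+→3 … peak 3.

3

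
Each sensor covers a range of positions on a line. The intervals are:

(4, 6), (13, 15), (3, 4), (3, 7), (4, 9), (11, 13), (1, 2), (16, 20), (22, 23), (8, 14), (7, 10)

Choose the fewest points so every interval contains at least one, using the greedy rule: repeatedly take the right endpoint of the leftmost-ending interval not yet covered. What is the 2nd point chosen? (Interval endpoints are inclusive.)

4

By right end: [1,2]  [3,4]  [4,6]  [3,7]  [4,9]  [7,10]  [11,13]  [8,14]  [13,15]  [16,20]  [22,23]
[1,2] uncovered → point at 2; [3,4] uncovered → point at 4; [7,10] uncovered → point at 10; [11,13] uncovered → point at 13; [16,20] uncovered → point at 20; [22,23] uncovered → point at 23.
Points: 2, 4, 10, 13, 20, 23 (6 total).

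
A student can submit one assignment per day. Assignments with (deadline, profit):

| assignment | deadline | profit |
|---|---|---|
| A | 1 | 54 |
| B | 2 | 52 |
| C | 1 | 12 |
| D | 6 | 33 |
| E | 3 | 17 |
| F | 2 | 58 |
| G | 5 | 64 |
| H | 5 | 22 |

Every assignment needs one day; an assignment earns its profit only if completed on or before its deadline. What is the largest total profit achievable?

248

Sort by profit descending; place each in the latest free slot ≤ its deadline.
By profit: G(d5,64), F(d2,58), A(d1,54), B(d2,52), D(d6,33), H(d5,22), E(d3,17), C(d1,12)
G→slot 5; F→slot 2; A→slot 1; B skipped; D→slot 6; H→slot 4; E→slot 3; C skipped.
Profit = 54 + 58 + 17 + 22 + 64 + 33 = 248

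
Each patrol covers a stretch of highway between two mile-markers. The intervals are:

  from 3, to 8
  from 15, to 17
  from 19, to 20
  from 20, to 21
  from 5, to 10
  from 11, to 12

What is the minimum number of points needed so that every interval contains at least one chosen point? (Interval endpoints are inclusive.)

4

Sorted: [3,8] [5,10] [11,12] [15,17] [19,20] [20,21]
{[3,8],[5,10]} hit by 8; {[11,12]} hit by 12; {[15,17]} hit by 17; {[19,20],[20,21]} hit by 20.
Points: 8, 12, 17, 20 (4 total).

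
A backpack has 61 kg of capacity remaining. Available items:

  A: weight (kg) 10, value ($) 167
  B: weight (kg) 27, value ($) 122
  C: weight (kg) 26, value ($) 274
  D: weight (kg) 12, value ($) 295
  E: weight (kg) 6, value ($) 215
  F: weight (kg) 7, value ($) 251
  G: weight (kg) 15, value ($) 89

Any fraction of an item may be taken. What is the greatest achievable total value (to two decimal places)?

1202.00

Greedy by value/weight ratio, highest first.
Ratios (sorted): F 35.86, E 35.83, D 24.58, A 16.70, C 10.54, G 5.93, B 4.52
take F (7 @ 251); take E (6 @ 215); take D (12 @ 295); take A (10 @ 167); take C (26 @ 274). Capacity used 61/61.
Total value = 1202.00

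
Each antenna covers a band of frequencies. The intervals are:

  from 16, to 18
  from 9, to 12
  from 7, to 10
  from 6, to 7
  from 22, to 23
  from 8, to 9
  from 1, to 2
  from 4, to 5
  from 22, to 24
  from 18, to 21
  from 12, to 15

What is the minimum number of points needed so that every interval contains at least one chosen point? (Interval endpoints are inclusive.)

Process intervals by earliest right end; each time one isn't hit yet, stab at its right endpoint.
Sorted: [1,2] [4,5] [6,7] [8,9] [7,10] [9,12] [12,15] [16,18] [18,21] [22,23] [22,24]
{[1,2]} hit by 2; {[4,5]} hit by 5; {[6,7]} hit by 7; {[8,9],[7,10],[9,12]} hit by 9; {[12,15]} hit by 15; {[16,18],[18,21]} hit by 18; {[22,23],[22,24]} hit by 23.
Points: 2, 5, 7, 9, 15, 18, 23 (7 total).

7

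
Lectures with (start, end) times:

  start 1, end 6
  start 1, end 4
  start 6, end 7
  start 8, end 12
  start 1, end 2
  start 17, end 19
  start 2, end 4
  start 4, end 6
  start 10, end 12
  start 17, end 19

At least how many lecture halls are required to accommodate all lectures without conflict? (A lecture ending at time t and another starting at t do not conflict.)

Events (time:±→running): 1:+→1 1:+→2 1:+→3 … peak 3.

3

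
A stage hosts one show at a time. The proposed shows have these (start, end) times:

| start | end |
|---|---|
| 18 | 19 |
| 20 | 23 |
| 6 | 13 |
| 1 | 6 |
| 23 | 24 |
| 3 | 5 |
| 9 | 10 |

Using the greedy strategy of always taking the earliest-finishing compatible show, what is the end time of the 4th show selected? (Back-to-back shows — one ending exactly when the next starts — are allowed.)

Order by finish time; keep every interval that doesn't clash with the previous kept one.
By end time: (3,5), (1,6), (9,10), (6,13), (18,19), (20,23), (23,24).
Pick (3,5); next start ≥ 5 → (9,10); next start ≥ 10 → (18,19); next start ≥ 19 → (20,23); next start ≥ 23 → (23,24).
Selected: (3,5) (9,10) (18,19) (20,23) (23,24)

23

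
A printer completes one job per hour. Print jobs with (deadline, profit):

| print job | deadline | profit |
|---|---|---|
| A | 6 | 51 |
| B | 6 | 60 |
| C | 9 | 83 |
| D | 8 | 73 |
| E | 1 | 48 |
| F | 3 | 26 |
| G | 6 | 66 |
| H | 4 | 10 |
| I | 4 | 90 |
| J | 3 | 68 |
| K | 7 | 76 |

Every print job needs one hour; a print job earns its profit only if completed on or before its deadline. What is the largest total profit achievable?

Take jobs in profit order; each goes to the latest open slot no later than its deadline.
By profit: I(d4,90), C(d9,83), K(d7,76), D(d8,73), J(d3,68), G(d6,66), B(d6,60), A(d6,51), E(d1,48), F(d3,26), H(d4,10)
I→slot 4; C→slot 9; K→slot 7; D→slot 8; J→slot 3; G→slot 6; B→slot 5; A→slot 2; E→slot 1; F skipped; H skipped.
Profit = 48 + 51 + 68 + 90 + 60 + 66 + 76 + 73 + 83 = 615

615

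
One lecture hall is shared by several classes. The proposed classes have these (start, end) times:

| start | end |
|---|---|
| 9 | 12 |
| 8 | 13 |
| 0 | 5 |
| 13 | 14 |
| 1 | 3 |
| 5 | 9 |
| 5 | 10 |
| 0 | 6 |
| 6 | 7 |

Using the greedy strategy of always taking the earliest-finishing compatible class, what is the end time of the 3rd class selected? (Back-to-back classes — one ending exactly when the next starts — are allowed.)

Sorted by end: (1,3)  (0,5)  (0,6)  (6,7)  (5,9)  (5,10)  (9,12)  (8,13)  (13,14)
take (1,3); skip (0,5); take (6,7); take (9,12); take (13,14).
Selected: (1,3) (6,7) (9,12) (13,14)

12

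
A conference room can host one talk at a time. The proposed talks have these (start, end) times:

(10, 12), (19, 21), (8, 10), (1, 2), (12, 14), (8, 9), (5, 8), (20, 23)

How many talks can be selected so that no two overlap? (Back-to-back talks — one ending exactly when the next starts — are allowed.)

Order by finish time; keep every interval that doesn't clash with the previous kept one.
Sorted by end: (1,2)  (5,8)  (8,9)  (8,10)  (10,12)  (12,14)  (19,21)  (20,23)
take (1,2); take (5,8); take (8,9); skip (8,10); take (10,12); take (12,14); take (19,21); skip (20,23).
Selected 6 talks.

6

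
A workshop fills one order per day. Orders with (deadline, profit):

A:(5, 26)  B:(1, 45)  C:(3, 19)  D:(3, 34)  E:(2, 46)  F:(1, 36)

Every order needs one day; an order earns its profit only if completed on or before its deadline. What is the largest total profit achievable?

Profit order: E=46 B=45 F=36 D=34 A=26 C=19
Assign: E→slot 2, B→slot 1, F skipped, D→slot 3, A→slot 5, C skipped.
Slots: [1:B] [2:E] [3:D] [5:A]
Profit = 45 + 46 + 34 + 26 = 151

151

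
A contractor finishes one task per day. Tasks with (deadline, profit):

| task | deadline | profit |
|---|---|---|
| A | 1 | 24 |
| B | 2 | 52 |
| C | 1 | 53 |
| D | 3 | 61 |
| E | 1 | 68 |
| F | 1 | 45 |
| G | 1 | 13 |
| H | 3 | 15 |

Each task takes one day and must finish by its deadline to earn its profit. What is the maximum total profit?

181

Profit order: E=68 D=61 C=53 B=52 F=45 A=24 H=15 G=13
Assign: E→slot 1, D→slot 3, C skipped, B→slot 2, F skipped, A skipped, H skipped, G skipped.
Slots: [1:E] [2:B] [3:D]
Profit = 68 + 52 + 61 = 181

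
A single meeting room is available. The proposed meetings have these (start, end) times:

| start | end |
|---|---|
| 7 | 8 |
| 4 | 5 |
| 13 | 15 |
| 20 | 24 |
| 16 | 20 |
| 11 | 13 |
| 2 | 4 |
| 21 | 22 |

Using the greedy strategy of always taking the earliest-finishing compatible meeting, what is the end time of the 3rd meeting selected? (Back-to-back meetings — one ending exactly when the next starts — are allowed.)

8

Sorted by end: (2,4)  (4,5)  (7,8)  (11,13)  (13,15)  (16,20)  (21,22)  (20,24)
take (2,4); take (4,5); take (7,8); take (11,13); take (13,15); take (16,20); take (21,22).
Selected: (2,4) (4,5) (7,8) (11,13) (13,15) (16,20) (21,22)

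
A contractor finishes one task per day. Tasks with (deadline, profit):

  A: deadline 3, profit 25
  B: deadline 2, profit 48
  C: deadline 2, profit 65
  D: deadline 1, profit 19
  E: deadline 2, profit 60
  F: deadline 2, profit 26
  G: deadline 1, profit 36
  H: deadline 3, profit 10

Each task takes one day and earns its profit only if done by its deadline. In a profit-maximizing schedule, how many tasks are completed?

3

Profit order: C=65 E=60 B=48 G=36 F=26 A=25 D=19 H=10
Assign: C→slot 2, E→slot 1, B skipped, G skipped, F skipped, A→slot 3, D skipped, H skipped.
Slots: [1:E] [2:C] [3:A]
3 of 8 scheduled.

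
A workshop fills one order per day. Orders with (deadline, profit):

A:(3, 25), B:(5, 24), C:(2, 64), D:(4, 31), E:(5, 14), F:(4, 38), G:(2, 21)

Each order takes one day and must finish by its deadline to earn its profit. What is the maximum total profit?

182

By profit: C(d2,64), F(d4,38), D(d4,31), A(d3,25), B(d5,24), G(d2,21), E(d5,14)
C→slot 2; F→slot 4; D→slot 3; A→slot 1; B→slot 5; G skipped; E skipped.
Profit = 25 + 64 + 31 + 38 + 24 = 182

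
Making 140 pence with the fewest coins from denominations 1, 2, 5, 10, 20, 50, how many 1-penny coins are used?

0

140 − 2×50→40 − 2×20→0
Count of 1: 0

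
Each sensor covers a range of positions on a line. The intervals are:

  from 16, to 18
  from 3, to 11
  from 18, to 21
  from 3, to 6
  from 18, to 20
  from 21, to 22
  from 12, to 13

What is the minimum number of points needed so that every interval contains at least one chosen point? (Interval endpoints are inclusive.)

Sort by right endpoint; whenever an interval is uncovered, place a point at its right end.
By right end: [3,6]  [3,11]  [12,13]  [16,18]  [18,20]  [18,21]  [21,22]
[3,6] uncovered → point at 6; [12,13] uncovered → point at 13; [16,18] uncovered → point at 18; [21,22] uncovered → point at 22.
Points: 6, 13, 18, 22 (4 total).

4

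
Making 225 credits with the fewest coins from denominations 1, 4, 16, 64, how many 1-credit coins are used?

1

225 = 3×64 + 2×16 + 1×1
Count of 1: 1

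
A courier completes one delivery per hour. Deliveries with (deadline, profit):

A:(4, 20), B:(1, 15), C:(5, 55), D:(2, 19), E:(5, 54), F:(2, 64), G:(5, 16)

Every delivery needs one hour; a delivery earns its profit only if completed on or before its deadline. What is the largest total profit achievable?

By profit: F(d2,64), C(d5,55), E(d5,54), A(d4,20), D(d2,19), G(d5,16), B(d1,15)
F→slot 2; C→slot 5; E→slot 4; A→slot 3; D→slot 1; G skipped; B skipped.
Profit = 19 + 64 + 20 + 54 + 55 = 212

212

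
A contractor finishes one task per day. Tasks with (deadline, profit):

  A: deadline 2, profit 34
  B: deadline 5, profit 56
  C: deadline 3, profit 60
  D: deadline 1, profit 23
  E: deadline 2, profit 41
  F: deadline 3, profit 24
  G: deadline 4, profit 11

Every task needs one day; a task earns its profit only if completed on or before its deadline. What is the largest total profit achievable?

202

Take jobs in profit order; each goes to the latest open slot no later than its deadline.
Profit order: C=60 B=56 E=41 A=34 F=24 D=23 G=11
Assign: C→slot 3, B→slot 5, E→slot 2, A→slot 1, F skipped, D skipped, G→slot 4.
Slots: [1:A] [2:E] [3:C] [4:G] [5:B]
Profit = 34 + 41 + 60 + 11 + 56 = 202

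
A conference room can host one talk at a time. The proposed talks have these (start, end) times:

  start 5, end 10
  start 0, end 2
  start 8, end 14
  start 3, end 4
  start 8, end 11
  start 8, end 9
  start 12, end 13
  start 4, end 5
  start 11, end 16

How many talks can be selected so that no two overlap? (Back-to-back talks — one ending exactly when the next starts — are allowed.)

5

By end time: (0,2), (3,4), (4,5), (8,9), (5,10), (8,11), (12,13), (8,14), (11,16).
Pick (0,2); next start ≥ 2 → (3,4); next start ≥ 4 → (4,5); next start ≥ 5 → (8,9); next start ≥ 9 → (12,13).
Selected 5 talks.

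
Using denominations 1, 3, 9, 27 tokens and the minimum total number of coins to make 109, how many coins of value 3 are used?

0

Greedy: take as many of the largest coin as possible, then repeat with the remainder.
109 − 4×27→1 − 1×1→0
Count of 3: 0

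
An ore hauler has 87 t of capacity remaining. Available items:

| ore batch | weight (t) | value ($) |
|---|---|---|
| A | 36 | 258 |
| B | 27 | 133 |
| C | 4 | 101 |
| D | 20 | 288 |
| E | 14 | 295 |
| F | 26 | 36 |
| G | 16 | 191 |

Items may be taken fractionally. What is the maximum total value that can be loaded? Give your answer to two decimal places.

1111.50

Sort by value per unit weight and fill in that order.
Ratios (sorted): C 25.25, E 21.07, D 14.40, G 11.94, A 7.17, B 4.93, F 1.38
take C (4 @ 101); take E (14 @ 295); take D (20 @ 288); take G (16 @ 191); take 33/36 of A → 236.50. Capacity used 87/87.
Total value = 1111.50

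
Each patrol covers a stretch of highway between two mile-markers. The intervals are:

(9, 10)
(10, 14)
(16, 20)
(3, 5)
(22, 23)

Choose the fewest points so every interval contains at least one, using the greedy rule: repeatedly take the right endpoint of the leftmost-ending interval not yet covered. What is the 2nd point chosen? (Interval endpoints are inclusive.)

10

Sorted: [3,5] [9,10] [10,14] [16,20] [22,23]
{[3,5]} hit by 5; {[9,10],[10,14]} hit by 10; {[16,20]} hit by 20; {[22,23]} hit by 23.
Points: 5, 10, 20, 23 (4 total).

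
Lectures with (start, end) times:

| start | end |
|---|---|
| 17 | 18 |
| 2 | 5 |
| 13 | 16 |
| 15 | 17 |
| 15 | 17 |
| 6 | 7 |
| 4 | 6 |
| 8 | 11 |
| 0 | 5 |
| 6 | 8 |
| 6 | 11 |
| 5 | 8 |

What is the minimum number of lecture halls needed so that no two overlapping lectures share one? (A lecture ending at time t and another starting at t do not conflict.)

4

starts: [0, 2, 4, 5, 6, 6, 6, 8, 13, 15, 15, 17]
ends:   [5, 5, 6, 7, 8, 8, 11, 11, 16, 17, 17, 18]
s0→1 s2→2 s4→3 e5→2 e5→1 s5→2 e6→1 s6→2 s6→3 s6→4  — peak 4.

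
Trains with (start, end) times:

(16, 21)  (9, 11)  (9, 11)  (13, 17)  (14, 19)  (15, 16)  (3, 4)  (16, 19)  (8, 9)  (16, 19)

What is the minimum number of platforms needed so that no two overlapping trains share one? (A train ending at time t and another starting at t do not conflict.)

Count concurrent intervals with a sweep; the peak is the room count.
starts: [3, 8, 9, 9, 13, 14, 15, 16, 16, 16]
ends:   [4, 9, 11, 11, 16, 17, 19, 19, 19, 21]
s3→1 e4→0 s8→1 e9→0 s9→1 s9→2 e11→1 e11→0 s13→1 s14→2 s15→3 e16→2 s16→3 s16→4 s16→5  — peak 5.

5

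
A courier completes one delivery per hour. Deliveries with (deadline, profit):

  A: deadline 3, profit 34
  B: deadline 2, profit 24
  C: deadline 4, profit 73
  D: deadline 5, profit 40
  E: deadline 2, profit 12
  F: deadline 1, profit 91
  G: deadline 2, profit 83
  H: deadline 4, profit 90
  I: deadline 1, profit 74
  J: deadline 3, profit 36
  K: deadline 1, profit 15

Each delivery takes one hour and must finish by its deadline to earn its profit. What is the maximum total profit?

377

Profit order: F=91 H=90 G=83 I=74 C=73 D=40 J=36 A=34 B=24 K=15 E=12
Assign: F→slot 1, H→slot 4, G→slot 2, I skipped, C→slot 3, D→slot 5, J skipped, A skipped, B skipped, K skipped, E skipped.
Slots: [1:F] [2:G] [3:C] [4:H] [5:D]
Profit = 91 + 83 + 73 + 90 + 40 = 377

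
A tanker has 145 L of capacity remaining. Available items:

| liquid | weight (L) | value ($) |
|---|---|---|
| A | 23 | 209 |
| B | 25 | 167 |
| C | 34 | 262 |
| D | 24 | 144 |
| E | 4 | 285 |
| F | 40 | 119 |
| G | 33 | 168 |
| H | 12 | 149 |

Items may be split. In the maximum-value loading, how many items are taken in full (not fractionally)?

Sort by value per unit weight and fill in that order.
Ratios (sorted): E 71.25, H 12.42, A 9.09, C 7.71, B 6.68, D 6.00, G 5.09, F 2.98
take E (4 @ 285); take H (12 @ 149); take A (23 @ 209); take C (34 @ 262); take B (25 @ 167); take D (24 @ 144); take 23/33 of G → 117.09. Capacity used 145/145.
6 item(s) taken whole; one partial (take 23/33 of G).

6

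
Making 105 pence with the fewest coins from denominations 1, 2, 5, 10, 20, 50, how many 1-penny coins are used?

Greedy: take as many of the largest coin as possible, then repeat with the remainder.
105 = 2×50 + 1×5
Count of 1: 0

0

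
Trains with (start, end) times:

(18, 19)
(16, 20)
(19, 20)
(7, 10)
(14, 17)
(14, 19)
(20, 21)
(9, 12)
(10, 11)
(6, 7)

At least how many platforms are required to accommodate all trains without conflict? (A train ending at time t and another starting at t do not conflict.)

3

Events (time:±→running): 6:+→1 7:-→0 7:+→1 9:+→2 10:-→1 10:+→2 11:-→1 12:-→0 14:+→1 14:+→2 16:+→3 … peak 3.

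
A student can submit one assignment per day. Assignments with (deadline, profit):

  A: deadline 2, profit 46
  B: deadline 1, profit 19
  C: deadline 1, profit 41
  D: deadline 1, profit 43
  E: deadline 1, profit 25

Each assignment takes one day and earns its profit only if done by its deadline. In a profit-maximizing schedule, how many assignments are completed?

Sort by profit descending; place each in the latest free slot ≤ its deadline.
Profit order: A=46 D=43 C=41 E=25 B=19
Assign: A→slot 2, D→slot 1, C skipped, E skipped, B skipped.
Slots: [1:D] [2:A]
2 of 5 scheduled.

2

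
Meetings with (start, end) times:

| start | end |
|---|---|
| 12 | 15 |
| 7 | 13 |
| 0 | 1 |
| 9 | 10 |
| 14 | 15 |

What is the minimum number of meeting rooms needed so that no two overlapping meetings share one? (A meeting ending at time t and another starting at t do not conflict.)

2

Count concurrent intervals with a sweep; the peak is the room count.
starts: [0, 7, 9, 12, 14]
ends:   [1, 10, 13, 15, 15]
s0→1 e1→0 s7→1 s9→2  — peak 2.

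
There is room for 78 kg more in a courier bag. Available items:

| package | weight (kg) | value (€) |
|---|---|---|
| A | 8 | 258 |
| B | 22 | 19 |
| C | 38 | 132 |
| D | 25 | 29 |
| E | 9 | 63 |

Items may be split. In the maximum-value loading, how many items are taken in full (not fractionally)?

Order: A (258/8=32.25) > E (63/9=7.00) > C (132/38=3.47) > D (29/25=1.16) > B (19/22=0.86)
Fill: take A (8 @ 258) → take E (9 @ 63) → take C (38 @ 132) → take 23/25 of D → 26.68; 78/78 used.
3 item(s) taken whole; one partial (take 23/25 of D).

3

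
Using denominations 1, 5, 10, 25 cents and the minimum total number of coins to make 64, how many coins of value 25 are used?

2

64 − 2×25→14 − 1×10→4 − 4×1→0
Count of 25: 2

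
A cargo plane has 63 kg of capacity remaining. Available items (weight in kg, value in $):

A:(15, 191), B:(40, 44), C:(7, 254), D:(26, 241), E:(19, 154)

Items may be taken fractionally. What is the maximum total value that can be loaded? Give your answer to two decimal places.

807.58

Sort by value per unit weight and fill in that order.
Ratios (sorted): C 36.29, A 12.73, D 9.27, E 8.11, B 1.10
take C (7 @ 254); take A (15 @ 191); take D (26 @ 241); take 15/19 of E → 121.58. Capacity used 63/63.
Total value = 807.58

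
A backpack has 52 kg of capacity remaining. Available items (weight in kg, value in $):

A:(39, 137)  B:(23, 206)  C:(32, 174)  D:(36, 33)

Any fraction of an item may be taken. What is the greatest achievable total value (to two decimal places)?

363.69

Sort by value per unit weight and fill in that order.
Order: B (206/23=8.96) > C (174/32=5.44) > A (137/39=3.51) > D (33/36=0.92)
Fill: take B (23 @ 206) → take 29/32 of C → 157.69; 52/52 used.
Total value = 363.69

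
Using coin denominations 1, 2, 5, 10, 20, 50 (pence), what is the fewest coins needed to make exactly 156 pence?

5

156 = 3×50 + 1×5 + 1×1
Total coins = 3 + 1 + 1 = 5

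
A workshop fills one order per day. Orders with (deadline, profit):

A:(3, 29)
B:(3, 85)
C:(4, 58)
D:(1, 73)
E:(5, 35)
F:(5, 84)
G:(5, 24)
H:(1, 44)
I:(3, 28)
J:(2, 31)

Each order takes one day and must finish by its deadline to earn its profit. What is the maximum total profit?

Profit order: B=85 F=84 D=73 C=58 H=44 E=35 J=31 A=29 I=28 G=24
Assign: B→slot 3, F→slot 5, D→slot 1, C→slot 4, H skipped, E→slot 2, J skipped, A skipped, I skipped, G skipped.
Slots: [1:D] [2:E] [3:B] [4:C] [5:F]
Profit = 73 + 35 + 85 + 58 + 84 = 335

335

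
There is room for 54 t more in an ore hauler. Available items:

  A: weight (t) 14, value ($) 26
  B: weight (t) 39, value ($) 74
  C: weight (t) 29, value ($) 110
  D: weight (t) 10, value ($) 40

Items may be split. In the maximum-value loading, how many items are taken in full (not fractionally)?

Sort by value per unit weight and fill in that order.
Ratios (sorted): D 4.00, C 3.79, B 1.90, A 1.86
take D (10 @ 40); take C (29 @ 110); take 15/39 of B → 28.46. Capacity used 54/54.
2 item(s) taken whole; one partial (take 15/39 of B).

2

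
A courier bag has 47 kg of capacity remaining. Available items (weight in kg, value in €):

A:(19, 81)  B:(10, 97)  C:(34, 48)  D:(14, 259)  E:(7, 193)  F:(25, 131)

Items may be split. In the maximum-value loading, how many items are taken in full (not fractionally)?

Greedy by value/weight ratio, highest first.
Ratios (sorted): E 27.57, D 18.50, B 9.70, F 5.24, A 4.26, C 1.41
take E (7 @ 193); take D (14 @ 259); take B (10 @ 97); take 16/25 of F → 83.84. Capacity used 47/47.
3 item(s) taken whole; one partial (take 16/25 of F).

3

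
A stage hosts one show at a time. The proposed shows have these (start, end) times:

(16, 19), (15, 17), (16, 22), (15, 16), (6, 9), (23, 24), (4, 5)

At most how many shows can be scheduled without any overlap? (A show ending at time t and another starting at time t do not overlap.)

5

Sort by end time and greedily take each interval whose start is ≥ the last chosen end.
Sorted by end: (4,5)  (6,9)  (15,16)  (15,17)  (16,19)  (16,22)  (23,24)
take (4,5); take (6,9); take (15,16); skip (15,17); take (16,19); take (23,24).
Selected 5 shows.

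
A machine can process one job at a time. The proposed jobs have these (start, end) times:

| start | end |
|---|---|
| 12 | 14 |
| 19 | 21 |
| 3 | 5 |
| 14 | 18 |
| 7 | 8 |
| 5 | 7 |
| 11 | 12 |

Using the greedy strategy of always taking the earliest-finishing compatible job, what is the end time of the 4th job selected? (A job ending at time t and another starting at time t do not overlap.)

12

Greedy by earliest finish: after sorting by end time, pick each interval compatible with the last pick.
By end time: (3,5), (5,7), (7,8), (11,12), (12,14), (14,18), (19,21).
Pick (3,5); next start ≥ 5 → (5,7); next start ≥ 7 → (7,8); next start ≥ 8 → (11,12); next start ≥ 12 → (12,14); next start ≥ 14 → (14,18); next start ≥ 18 → (19,21).
Selected: (3,5) (5,7) (7,8) (11,12) (12,14) (14,18) (19,21)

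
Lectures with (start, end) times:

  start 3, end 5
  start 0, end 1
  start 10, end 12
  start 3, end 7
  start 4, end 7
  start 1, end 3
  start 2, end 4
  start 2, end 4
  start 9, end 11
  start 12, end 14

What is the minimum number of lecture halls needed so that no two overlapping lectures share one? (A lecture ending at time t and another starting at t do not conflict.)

4

Count concurrent intervals with a sweep; the peak is the room count.
Events (time:±→running): 0:+→1 1:-→0 1:+→1 2:+→2 2:+→3 3:-→2 3:+→3 3:+→4 … peak 4.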